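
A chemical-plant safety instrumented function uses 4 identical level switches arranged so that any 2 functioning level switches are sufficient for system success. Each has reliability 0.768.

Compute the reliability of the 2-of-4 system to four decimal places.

0.9587

R = Σ_{i=2}^{4} C(4,i) p^i (1−p)^{4−i} with p = 0.768
C(4,2)·0.768^2·0.232^2 = 0.190480
C(4,3)·0.768^3·0.232^1 = 0.420370
C(4,4)·0.768^4·0.232^0 = 0.347892
Sum = 0.9587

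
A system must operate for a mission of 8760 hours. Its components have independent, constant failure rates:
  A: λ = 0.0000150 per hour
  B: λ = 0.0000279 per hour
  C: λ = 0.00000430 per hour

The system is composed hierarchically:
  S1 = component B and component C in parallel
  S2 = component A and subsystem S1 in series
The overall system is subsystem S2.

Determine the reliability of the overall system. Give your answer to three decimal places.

R(A) = exp(−0.0000150 × 8760) = 0.87687
R(B) = exp(−0.0000279 × 8760) = 0.78317
R(C) = exp(−0.00000430 × 8760) = 0.96303
Parallel (B and C): 1 − (1 − 0.78317)(1 − 0.96303) = 0.99198
Series (A and [0.99198]): 0.87687 × 0.99198 = 0.870

0.870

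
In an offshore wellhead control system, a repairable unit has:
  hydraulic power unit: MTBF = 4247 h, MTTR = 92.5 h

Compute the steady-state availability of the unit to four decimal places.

A(hydraulic power unit) = MTBF/(MTBF+MTTR) = 4247/(4247+92.5) = 0.9787

0.9787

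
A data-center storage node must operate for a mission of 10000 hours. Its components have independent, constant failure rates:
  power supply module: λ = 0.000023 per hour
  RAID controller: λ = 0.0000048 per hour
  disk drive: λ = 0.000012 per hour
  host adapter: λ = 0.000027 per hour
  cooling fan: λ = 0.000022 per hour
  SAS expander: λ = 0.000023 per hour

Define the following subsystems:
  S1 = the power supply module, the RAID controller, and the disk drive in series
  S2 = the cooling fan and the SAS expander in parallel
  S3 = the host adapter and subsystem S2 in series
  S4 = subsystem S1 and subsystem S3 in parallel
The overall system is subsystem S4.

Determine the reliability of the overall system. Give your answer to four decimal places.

R(power supply module) = exp(−0.000023 × 10000) = 0.794534
R(RAID controller) = exp(−0.0000048 × 10000) = 0.953134
R(disk drive) = exp(−0.000012 × 10000) = 0.886920
R(host adapter) = exp(−0.000027 × 10000) = 0.763379
R(cooling fan) = exp(−0.000022 × 10000) = 0.802519
R(SAS expander) = exp(−0.000023 × 10000) = 0.794534
Series (power supply module, RAID controller, and disk drive): 0.794534 × 0.953134 × 0.886920 = 0.671662
Parallel (cooling fan and SAS expander): 1 − (1 − 0.802519)(1 − 0.794534) = 0.959424
Series (host adapter and [0.959424]): 0.763379 × 0.959424 = 0.732404
Parallel ([0.671662] and [0.732404]): 1 − (1 − 0.671662)(1 − 0.732404) = 0.9121

0.9121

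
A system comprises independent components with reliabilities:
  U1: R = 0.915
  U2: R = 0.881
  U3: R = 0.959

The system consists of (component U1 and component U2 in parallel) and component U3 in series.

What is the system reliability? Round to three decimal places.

Parallel (U1 and U2): 1 − (1 − 0.91500)(1 − 0.88100) = 0.98989
Series ([0.98989] and U3): 0.98989 × 0.95900 = 0.949

0.949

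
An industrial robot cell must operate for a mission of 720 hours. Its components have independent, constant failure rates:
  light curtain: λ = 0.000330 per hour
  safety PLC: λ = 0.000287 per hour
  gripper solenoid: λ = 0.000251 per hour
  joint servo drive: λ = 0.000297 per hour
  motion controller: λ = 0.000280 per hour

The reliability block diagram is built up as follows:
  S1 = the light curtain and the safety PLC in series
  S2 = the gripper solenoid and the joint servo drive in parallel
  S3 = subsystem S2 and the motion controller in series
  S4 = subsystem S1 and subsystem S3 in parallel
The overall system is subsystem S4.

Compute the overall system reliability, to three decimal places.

0.925

R(light curtain) = exp(−0.000330 × 720) = 0.78852
R(safety PLC) = exp(−0.000287 × 720) = 0.81331
R(gripper solenoid) = exp(−0.000251 × 720) = 0.83467
R(joint servo drive) = exp(−0.000297 × 720) = 0.80748
R(motion controller) = exp(−0.000280 × 720) = 0.81742
Series (light curtain and safety PLC): 0.78852 × 0.81331 = 0.64131
Parallel (gripper solenoid and joint servo drive): 1 − (1 − 0.83467)(1 − 0.80748) = 0.96817
Series ([0.96817] and motion controller): 0.96817 × 0.81742 = 0.79140
Parallel ([0.64131] and [0.79140]): 1 − (1 − 0.64131)(1 − 0.79140) = 0.925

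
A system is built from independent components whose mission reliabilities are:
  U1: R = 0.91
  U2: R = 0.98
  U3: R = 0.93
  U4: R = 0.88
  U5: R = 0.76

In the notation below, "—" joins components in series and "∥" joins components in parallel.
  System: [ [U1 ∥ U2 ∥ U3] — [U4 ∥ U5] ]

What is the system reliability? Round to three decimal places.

0.971

Parallel (U1, U2, and U3): 1 − (1 − 0.91000)(1 − 0.98000)(1 − 0.93000) = 0.99987
Parallel (U4 and U5): 1 − (1 − 0.88000)(1 − 0.76000) = 0.97120
Series ([0.99987] and [0.97120]): 0.99987 × 0.97120 = 0.971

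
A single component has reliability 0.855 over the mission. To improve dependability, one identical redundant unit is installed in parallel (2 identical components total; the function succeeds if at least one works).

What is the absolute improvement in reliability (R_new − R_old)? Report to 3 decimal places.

R_before = 0.855
R_after = 1 − (1 − 0.855)^2 = 0.979
ΔR = 0.979 − 0.855 = 0.124

0.124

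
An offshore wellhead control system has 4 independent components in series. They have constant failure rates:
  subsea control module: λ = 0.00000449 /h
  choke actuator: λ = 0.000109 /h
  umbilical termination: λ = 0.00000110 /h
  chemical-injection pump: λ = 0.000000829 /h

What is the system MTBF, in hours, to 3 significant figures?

Series of exponential components: λ_sys = Σ λ_i
λ_sys = 0.00000449 + 0.000109 + 0.00000110 + 0.000000829 = 1.1542e-04 /h
MTBF = 1 / λ_sys = 8660 h

8660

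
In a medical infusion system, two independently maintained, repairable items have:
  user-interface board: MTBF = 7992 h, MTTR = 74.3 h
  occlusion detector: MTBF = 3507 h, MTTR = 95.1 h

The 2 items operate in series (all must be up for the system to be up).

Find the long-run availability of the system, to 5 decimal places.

A(user-interface board) = MTBF/(MTBF+MTTR) = 7992/(7992+74.3) = 0.990789
A(occlusion detector) = MTBF/(MTBF+MTTR) = 3507/(3507+95.1) = 0.973599
Series availability: 0.990789 × 0.973599 = 0.96463

0.96463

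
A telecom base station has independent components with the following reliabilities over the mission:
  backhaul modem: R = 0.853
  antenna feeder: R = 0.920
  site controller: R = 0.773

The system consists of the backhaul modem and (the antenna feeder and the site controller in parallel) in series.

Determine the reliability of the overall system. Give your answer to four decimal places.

Parallel (antenna feeder and site controller): 1 − (1 − 0.920000)(1 − 0.773000) = 0.981840
Series (backhaul modem and [0.981840]): 0.853000 × 0.981840 = 0.8375

0.8375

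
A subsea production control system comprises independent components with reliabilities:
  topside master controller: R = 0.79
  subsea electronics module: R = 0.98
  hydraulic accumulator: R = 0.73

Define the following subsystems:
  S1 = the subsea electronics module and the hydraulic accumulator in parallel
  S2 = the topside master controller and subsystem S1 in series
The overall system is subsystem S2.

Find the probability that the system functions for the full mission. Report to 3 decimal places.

0.786

Parallel (subsea electronics module and hydraulic accumulator): 1 − (1 − 0.98000)(1 − 0.73000) = 0.99460
Series (topside master controller and [0.99460]): 0.79000 × 0.99460 = 0.786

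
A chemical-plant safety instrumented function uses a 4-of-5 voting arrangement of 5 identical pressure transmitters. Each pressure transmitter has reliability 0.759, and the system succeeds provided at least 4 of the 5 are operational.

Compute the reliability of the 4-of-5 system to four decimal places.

R = Σ_{i=4}^{5} C(5,i) p^i (1−p)^{5−i} with p = 0.759
C(5,4)·0.759^4·0.241^1 = 0.399903
C(5,5)·0.759^5·0.241^0 = 0.251889
Sum = 0.6518

0.6518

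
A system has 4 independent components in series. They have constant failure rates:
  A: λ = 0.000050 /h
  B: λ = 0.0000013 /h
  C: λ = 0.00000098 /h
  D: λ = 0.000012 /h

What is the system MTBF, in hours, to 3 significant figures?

Series of exponential components: λ_sys = Σ λ_i
λ_sys = 0.000050 + 0.0000013 + 0.00000098 + 0.000012 = 6.4280e-05 /h
MTBF = 1 / λ_sys = 15600 h

15600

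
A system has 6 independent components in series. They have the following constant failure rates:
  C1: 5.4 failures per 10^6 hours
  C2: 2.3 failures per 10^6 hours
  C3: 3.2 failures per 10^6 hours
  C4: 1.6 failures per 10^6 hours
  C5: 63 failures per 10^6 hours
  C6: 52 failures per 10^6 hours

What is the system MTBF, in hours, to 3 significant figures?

Series of exponential components: λ_sys = Σ λ_i
λ_sys = 0.0000054 + 0.0000023 + 0.0000032 + 0.0000016 + 0.000063 + 0.000052 = 1.2750e-04 /h
MTBF = 1 / λ_sys = 7840 h

7840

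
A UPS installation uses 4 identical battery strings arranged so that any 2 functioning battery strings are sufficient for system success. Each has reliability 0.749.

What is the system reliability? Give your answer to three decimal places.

R = Σ_{i=2}^{4} C(4,i) p^i (1−p)^{4−i} with p = 0.749
C(4,2)·0.749^2·0.251^2 = 0.21206
C(4,3)·0.749^3·0.251^1 = 0.42187
C(4,4)·0.749^4·0.251^0 = 0.31472
Sum = 0.949

0.949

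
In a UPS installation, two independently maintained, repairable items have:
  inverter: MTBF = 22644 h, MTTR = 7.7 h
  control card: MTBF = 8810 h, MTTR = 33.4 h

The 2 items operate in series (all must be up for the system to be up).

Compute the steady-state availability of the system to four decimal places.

A(inverter) = MTBF/(MTBF+MTTR) = 22644/(22644+7.7) = 0.999660
A(control card) = MTBF/(MTBF+MTTR) = 8810/(8810+33.4) = 0.996223
Series availability: 0.999660 × 0.996223 = 0.9959

0.9959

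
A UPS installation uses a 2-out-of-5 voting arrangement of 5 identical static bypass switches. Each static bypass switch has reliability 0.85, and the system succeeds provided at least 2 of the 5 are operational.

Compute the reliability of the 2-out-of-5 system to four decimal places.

0.9978

R = Σ_{i=2}^{5} C(5,i) p^i (1−p)^{5−i} with p = 0.85
C(5,2)·0.85^2·0.15^3 = 0.024384
C(5,3)·0.85^3·0.15^2 = 0.138178
C(5,4)·0.85^4·0.15^1 = 0.391505
C(5,5)·0.85^5·0.15^0 = 0.443705
Sum = 0.9978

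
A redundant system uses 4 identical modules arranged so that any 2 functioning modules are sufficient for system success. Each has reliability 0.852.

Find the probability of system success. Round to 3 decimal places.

0.988

R = Σ_{i=2}^{4} C(4,i) p^i (1−p)^{4−i} with p = 0.852
C(4,2)·0.852^2·0.148^2 = 0.09540
C(4,3)·0.852^3·0.148^1 = 0.36613
C(4,4)·0.852^4·0.148^0 = 0.52694
Sum = 0.988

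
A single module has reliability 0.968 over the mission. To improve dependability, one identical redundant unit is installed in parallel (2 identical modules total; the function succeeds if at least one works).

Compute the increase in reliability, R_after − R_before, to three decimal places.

0.031

R_before = 0.968
R_after = 1 − (1 − 0.968)^2 = 0.999
ΔR = 0.999 − 0.968 = 0.031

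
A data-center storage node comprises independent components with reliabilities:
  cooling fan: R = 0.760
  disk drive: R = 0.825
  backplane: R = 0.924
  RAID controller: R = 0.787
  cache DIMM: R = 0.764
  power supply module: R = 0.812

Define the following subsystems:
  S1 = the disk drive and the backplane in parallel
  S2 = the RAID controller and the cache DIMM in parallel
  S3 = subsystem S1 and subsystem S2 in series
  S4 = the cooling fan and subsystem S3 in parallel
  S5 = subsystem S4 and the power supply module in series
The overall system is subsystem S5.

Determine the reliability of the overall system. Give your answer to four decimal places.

0.7997

Parallel (disk drive and backplane): 1 − (1 − 0.825000)(1 − 0.924000) = 0.986700
Parallel (RAID controller and cache DIMM): 1 − (1 − 0.787000)(1 − 0.764000) = 0.949732
Series ([0.986700] and [0.949732]): 0.986700 × 0.949732 = 0.937101
Parallel (cooling fan and [0.937101]): 1 − (1 − 0.760000)(1 − 0.937101) = 0.984904
Series ([0.984904] and power supply module): 0.984904 × 0.812000 = 0.7997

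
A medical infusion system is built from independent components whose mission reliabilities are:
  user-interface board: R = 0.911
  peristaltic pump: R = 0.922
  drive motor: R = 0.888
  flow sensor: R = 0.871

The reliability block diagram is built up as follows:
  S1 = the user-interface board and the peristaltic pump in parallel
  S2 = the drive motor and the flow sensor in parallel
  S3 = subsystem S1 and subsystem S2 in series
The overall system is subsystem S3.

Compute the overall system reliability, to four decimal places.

0.9787

Parallel (user-interface board and peristaltic pump): 1 − (1 − 0.911000)(1 − 0.922000) = 0.993058
Parallel (drive motor and flow sensor): 1 − (1 − 0.888000)(1 − 0.871000) = 0.985552
Series ([0.993058] and [0.985552]): 0.993058 × 0.985552 = 0.9787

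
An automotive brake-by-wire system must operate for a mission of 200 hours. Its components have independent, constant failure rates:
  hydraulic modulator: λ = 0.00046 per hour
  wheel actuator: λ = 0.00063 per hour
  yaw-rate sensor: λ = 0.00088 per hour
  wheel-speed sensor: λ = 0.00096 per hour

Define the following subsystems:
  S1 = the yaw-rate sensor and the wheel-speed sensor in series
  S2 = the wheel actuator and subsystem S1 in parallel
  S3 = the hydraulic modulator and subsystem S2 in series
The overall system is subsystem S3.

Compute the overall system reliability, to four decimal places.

0.8789

R(hydraulic modulator) = exp(−0.00046 × 200) = 0.912105
R(wheel actuator) = exp(−0.00063 × 200) = 0.881615
R(yaw-rate sensor) = exp(−0.00088 × 200) = 0.838618
R(wheel-speed sensor) = exp(−0.00096 × 200) = 0.825307
Series (yaw-rate sensor and wheel-speed sensor): 0.838618 × 0.825307 = 0.692117
Parallel (wheel actuator and [0.692117]): 1 − (1 − 0.881615)(1 − 0.692117) = 0.963551
Series (hydraulic modulator and [0.963551]): 0.912105 × 0.963551 = 0.8789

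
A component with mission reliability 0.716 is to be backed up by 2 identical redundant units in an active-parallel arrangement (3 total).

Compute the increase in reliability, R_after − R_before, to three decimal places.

0.261

R_before = 0.716
R_after = 1 − (1 − 0.716)^3 = 0.977
ΔR = 0.977 − 0.716 = 0.261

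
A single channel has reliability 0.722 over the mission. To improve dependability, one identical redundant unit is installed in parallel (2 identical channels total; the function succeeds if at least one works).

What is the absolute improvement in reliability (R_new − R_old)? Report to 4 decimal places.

R_before = 0.722
R_after = 1 − (1 − 0.722)^2 = 0.9227
ΔR = 0.9227 − 0.722 = 0.2007

0.2007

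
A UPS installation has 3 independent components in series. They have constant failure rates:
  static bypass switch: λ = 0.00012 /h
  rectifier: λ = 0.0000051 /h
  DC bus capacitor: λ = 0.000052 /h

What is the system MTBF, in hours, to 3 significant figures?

5650

Series of exponential components: λ_sys = Σ λ_i
λ_sys = 0.00012 + 0.0000051 + 0.000052 = 1.7710e-04 /h
MTBF = 1 / λ_sys = 5650 h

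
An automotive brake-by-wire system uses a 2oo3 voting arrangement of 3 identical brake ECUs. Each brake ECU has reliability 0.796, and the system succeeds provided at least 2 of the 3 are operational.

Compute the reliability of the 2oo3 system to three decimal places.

R = Σ_{i=2}^{3} C(3,i) p^i (1−p)^{3−i} with p = 0.796
C(3,2)·0.796^2·0.204^1 = 0.38777
C(3,3)·0.796^3·0.204^0 = 0.50436
Sum = 0.892

0.892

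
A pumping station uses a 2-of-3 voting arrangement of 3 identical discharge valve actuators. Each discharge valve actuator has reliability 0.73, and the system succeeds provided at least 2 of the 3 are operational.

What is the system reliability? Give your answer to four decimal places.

0.8207

R = Σ_{i=2}^{3} C(3,i) p^i (1−p)^{3−i} with p = 0.73
C(3,2)·0.73^2·0.27^1 = 0.431649
C(3,3)·0.73^3·0.27^0 = 0.389017
Sum = 0.8207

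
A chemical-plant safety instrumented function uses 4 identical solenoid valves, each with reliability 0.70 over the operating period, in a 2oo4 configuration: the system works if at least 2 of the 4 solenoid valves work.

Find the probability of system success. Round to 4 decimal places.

R = Σ_{i=2}^{4} C(4,i) p^i (1−p)^{4−i} with p = 0.70
C(4,2)·0.70^2·0.30^2 = 0.264600
C(4,3)·0.70^3·0.30^1 = 0.411600
C(4,4)·0.70^4·0.30^0 = 0.240100
Sum = 0.9163

0.9163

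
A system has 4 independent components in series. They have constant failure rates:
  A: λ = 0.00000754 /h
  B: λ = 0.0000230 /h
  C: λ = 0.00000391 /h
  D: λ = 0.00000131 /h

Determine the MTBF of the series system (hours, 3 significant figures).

Series of exponential components: λ_sys = Σ λ_i
λ_sys = 0.00000754 + 0.0000230 + 0.00000391 + 0.00000131 = 3.5760e-05 /h
MTBF = 1 / λ_sys = 28000 h

28000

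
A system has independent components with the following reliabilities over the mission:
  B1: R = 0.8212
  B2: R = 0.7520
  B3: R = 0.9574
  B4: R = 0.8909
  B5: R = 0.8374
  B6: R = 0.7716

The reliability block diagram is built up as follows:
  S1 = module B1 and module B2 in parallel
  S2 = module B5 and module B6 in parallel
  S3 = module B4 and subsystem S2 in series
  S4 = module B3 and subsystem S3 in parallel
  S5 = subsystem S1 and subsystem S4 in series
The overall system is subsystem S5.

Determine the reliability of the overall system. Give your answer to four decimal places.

Parallel (B1 and B2): 1 − (1 − 0.821200)(1 − 0.752000) = 0.955658
Parallel (B5 and B6): 1 − (1 − 0.837400)(1 − 0.771600) = 0.962862
Series (B4 and [0.962862]): 0.890900 × 0.962862 = 0.857814
Parallel (B3 and [0.857814]): 1 − (1 − 0.957400)(1 − 0.857814) = 0.993943
Series ([0.955658] and [0.993943]): 0.955658 × 0.993943 = 0.9499

0.9499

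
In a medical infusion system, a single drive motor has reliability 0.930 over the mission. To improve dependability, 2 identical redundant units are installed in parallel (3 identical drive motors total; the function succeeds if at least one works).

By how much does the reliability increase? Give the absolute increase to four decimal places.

0.0697

R_before = 0.930
R_after = 1 − (1 − 0.930)^3 = 0.9997
ΔR = 0.9997 − 0.930 = 0.0697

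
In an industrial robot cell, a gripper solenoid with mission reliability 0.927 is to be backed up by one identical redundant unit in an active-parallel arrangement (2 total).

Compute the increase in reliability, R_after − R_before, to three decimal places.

R_before = 0.927
R_after = 1 − (1 − 0.927)^2 = 0.995
ΔR = 0.995 − 0.927 = 0.068

0.068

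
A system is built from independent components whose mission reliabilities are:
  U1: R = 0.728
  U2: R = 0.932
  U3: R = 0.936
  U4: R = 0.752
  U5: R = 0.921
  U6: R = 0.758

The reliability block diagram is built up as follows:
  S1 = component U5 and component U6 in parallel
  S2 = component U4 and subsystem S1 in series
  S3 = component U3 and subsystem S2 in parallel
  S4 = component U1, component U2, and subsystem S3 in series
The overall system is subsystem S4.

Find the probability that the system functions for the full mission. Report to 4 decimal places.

0.6671

Parallel (U5 and U6): 1 − (1 − 0.921000)(1 − 0.758000) = 0.980882
Series (U4 and [0.980882]): 0.752000 × 0.980882 = 0.737623
Parallel (U3 and [0.737623]): 1 − (1 − 0.936000)(1 − 0.737623) = 0.983208
Series (U1, U2, and [0.983208]): 0.728000 × 0.932000 × 0.983208 = 0.6671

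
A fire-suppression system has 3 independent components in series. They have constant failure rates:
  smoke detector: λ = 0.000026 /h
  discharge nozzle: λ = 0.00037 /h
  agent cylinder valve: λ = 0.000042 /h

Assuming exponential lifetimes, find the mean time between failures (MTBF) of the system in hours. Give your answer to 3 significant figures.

2280

Series of exponential components: λ_sys = Σ λ_i
λ_sys = 0.000026 + 0.00037 + 0.000042 = 4.3800e-04 /h
MTBF = 1 / λ_sys = 2280 h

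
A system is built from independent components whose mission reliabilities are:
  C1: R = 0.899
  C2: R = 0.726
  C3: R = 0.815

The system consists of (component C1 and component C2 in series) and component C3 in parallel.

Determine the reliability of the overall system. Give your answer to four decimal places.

Series (C1 and C2): 0.899000 × 0.726000 = 0.652674
Parallel ([0.652674] and C3): 1 − (1 − 0.652674)(1 − 0.815000) = 0.9357

0.9357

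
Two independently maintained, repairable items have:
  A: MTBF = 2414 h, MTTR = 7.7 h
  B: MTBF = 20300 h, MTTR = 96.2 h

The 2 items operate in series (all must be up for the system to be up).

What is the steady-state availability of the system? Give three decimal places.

0.992

A(A) = MTBF/(MTBF+MTTR) = 2414/(2414+7.7) = 0.996820
A(B) = MTBF/(MTBF+MTTR) = 20300/(20300+96.2) = 0.995283
Series availability: 0.996820 × 0.995283 = 0.992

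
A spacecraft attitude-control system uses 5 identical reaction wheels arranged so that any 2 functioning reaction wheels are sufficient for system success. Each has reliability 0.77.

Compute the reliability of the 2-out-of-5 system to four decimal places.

0.9886

R = Σ_{i=2}^{5} C(5,i) p^i (1−p)^{5−i} with p = 0.77
C(5,2)·0.77^2·0.23^3 = 0.072138
C(5,3)·0.77^3·0.23^2 = 0.241506
C(5,4)·0.77^4·0.23^1 = 0.404260
C(5,5)·0.77^5·0.23^0 = 0.270678
Sum = 0.9886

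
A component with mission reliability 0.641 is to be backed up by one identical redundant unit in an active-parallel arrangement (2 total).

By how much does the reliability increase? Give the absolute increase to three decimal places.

R_before = 0.641
R_after = 1 − (1 − 0.641)^2 = 0.871
ΔR = 0.871 − 0.641 = 0.230

0.230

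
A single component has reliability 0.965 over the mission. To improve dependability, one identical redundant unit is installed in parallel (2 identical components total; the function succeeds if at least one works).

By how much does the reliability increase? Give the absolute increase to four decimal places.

R_before = 0.965
R_after = 1 − (1 − 0.965)^2 = 0.9988
ΔR = 0.9988 − 0.965 = 0.0338

0.0338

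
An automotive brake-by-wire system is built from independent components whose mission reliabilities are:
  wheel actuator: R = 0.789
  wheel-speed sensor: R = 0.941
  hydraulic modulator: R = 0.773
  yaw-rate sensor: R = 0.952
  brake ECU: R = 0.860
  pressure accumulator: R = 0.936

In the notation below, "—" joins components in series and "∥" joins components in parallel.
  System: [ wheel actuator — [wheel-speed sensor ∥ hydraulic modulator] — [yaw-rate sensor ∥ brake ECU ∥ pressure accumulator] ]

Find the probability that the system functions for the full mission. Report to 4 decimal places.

Parallel (wheel-speed sensor and hydraulic modulator): 1 − (1 − 0.941000)(1 − 0.773000) = 0.986607
Parallel (yaw-rate sensor, brake ECU, and pressure accumulator): 1 − (1 − 0.952000)(1 − 0.860000)(1 − 0.936000) = 0.999570
Series (wheel actuator, [0.986607], and [0.999570]): 0.789000 × 0.986607 × 0.999570 = 0.7781

0.7781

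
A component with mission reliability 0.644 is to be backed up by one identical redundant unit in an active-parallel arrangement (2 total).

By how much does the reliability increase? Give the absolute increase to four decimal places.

R_before = 0.644
R_after = 1 − (1 − 0.644)^2 = 0.8733
ΔR = 0.8733 − 0.644 = 0.2293

0.2293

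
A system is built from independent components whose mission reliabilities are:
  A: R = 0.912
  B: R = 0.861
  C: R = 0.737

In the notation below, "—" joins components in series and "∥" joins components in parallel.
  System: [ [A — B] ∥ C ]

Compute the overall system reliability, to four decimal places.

Series (A and B): 0.912000 × 0.861000 = 0.785232
Parallel ([0.785232] and C): 1 − (1 − 0.785232)(1 − 0.737000) = 0.9435

0.9435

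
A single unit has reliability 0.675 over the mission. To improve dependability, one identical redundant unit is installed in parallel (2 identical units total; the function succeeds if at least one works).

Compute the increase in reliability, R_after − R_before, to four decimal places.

R_before = 0.675
R_after = 1 − (1 − 0.675)^2 = 0.8944
ΔR = 0.8944 − 0.675 = 0.2194

0.2194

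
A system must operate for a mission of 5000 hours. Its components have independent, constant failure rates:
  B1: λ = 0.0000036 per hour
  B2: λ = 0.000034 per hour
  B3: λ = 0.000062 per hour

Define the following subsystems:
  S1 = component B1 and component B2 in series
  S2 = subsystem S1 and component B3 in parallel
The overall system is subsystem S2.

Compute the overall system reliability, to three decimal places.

0.954

R(B1) = exp(−0.0000036 × 5000) = 0.98216
R(B2) = exp(−0.000034 × 5000) = 0.84366
R(B3) = exp(−0.000062 × 5000) = 0.73345
Series (B1 and B2): 0.98216 × 0.84366 = 0.82861
Parallel ([0.82861] and B3): 1 − (1 − 0.82861)(1 − 0.73345) = 0.954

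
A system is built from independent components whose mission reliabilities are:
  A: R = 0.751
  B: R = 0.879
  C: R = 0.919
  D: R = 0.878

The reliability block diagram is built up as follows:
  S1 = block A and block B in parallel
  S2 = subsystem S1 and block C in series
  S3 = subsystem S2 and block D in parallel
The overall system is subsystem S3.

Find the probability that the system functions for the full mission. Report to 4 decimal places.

0.9867

Parallel (A and B): 1 − (1 − 0.751000)(1 − 0.879000) = 0.969871
Series ([0.969871] and C): 0.969871 × 0.919000 = 0.891311
Parallel ([0.891311] and D): 1 − (1 − 0.891311)(1 − 0.878000) = 0.9867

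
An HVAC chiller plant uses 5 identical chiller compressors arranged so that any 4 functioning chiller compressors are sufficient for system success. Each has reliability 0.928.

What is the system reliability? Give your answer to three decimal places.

R = Σ_{i=4}^{5} C(5,i) p^i (1−p)^{5−i} with p = 0.928
C(5,4)·0.928^4·0.072^1 = 0.26699
C(5,5)·0.928^5·0.072^0 = 0.68824
Sum = 0.955

0.955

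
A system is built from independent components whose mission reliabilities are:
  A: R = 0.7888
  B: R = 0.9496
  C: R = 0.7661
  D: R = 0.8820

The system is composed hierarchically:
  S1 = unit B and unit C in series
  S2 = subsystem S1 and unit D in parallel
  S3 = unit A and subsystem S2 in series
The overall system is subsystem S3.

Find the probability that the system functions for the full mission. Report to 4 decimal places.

Series (B and C): 0.949600 × 0.766100 = 0.727489
Parallel ([0.727489] and D): 1 − (1 − 0.727489)(1 − 0.882000) = 0.967844
Series (A and [0.967844]): 0.788800 × 0.967844 = 0.7634

0.7634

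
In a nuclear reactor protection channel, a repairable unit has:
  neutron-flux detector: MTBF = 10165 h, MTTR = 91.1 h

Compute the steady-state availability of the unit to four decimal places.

0.9911

A(neutron-flux detector) = MTBF/(MTBF+MTTR) = 10165/(10165+91.1) = 0.9911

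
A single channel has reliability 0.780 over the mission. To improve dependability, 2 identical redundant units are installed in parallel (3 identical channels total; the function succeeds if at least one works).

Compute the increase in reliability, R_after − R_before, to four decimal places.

0.2094

R_before = 0.780
R_after = 1 − (1 − 0.780)^3 = 0.9894
ΔR = 0.9894 − 0.780 = 0.2094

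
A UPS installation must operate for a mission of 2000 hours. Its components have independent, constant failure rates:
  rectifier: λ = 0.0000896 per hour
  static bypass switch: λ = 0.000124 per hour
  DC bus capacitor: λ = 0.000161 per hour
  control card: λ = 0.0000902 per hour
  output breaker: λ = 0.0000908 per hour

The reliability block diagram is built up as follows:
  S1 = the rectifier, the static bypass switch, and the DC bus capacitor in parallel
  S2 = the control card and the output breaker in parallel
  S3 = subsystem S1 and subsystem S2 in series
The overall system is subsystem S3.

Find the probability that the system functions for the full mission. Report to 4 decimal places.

0.9629

R(rectifier) = exp(−0.0000896 × 2000) = 0.835939
R(static bypass switch) = exp(−0.000124 × 2000) = 0.780360
R(DC bus capacitor) = exp(−0.000161 × 2000) = 0.724698
R(control card) = exp(−0.0000902 × 2000) = 0.834936
R(output breaker) = exp(−0.0000908 × 2000) = 0.833935
Parallel (rectifier, static bypass switch, and DC bus capacitor): 1 − (1 − 0.835939)(1 − 0.780360)(1 − 0.724698) = 0.990080
Parallel (control card and output breaker): 1 − (1 − 0.834936)(1 − 0.833935) = 0.972589
Series ([0.990080] and [0.972589]): 0.990080 × 0.972589 = 0.9629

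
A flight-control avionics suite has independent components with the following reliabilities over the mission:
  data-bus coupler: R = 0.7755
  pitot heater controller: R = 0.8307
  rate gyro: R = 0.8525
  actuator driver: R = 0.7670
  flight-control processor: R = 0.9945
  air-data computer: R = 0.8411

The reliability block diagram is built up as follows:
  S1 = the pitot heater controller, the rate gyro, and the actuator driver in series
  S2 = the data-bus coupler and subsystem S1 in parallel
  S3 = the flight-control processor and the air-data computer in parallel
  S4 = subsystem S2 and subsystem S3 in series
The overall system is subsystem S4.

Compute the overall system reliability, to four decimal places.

0.8967

Series (pitot heater controller, rate gyro, and actuator driver): 0.830700 × 0.852500 × 0.767000 = 0.543168
Parallel (data-bus coupler and [0.543168]): 1 − (1 − 0.775500)(1 − 0.543168) = 0.897441
Parallel (flight-control processor and air-data computer): 1 − (1 − 0.994500)(1 − 0.841100) = 0.999126
Series ([0.897441] and [0.999126]): 0.897441 × 0.999126 = 0.8967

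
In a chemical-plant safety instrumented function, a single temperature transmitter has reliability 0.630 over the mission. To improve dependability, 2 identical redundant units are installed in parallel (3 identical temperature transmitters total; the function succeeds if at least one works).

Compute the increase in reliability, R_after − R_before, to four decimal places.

R_before = 0.630
R_after = 1 − (1 − 0.630)^3 = 0.9493
ΔR = 0.9493 − 0.630 = 0.3193

0.3193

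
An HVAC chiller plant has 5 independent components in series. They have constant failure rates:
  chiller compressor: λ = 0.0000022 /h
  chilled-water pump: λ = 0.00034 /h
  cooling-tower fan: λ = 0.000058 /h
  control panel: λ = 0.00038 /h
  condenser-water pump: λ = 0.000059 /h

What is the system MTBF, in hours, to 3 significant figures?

Series of exponential components: λ_sys = Σ λ_i
λ_sys = 0.0000022 + 0.00034 + 0.000058 + 0.00038 + 0.000059 = 8.3920e-04 /h
MTBF = 1 / λ_sys = 1190 h

1190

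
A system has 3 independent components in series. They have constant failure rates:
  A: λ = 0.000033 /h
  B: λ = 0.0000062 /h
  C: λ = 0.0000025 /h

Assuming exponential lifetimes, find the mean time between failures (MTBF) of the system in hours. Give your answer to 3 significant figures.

24000

Series of exponential components: λ_sys = Σ λ_i
λ_sys = 0.000033 + 0.0000062 + 0.0000025 = 4.1700e-05 /h
MTBF = 1 / λ_sys = 24000 h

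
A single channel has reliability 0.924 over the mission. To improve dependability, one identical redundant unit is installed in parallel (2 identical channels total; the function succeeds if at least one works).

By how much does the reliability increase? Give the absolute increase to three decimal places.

R_before = 0.924
R_after = 1 − (1 − 0.924)^2 = 0.994
ΔR = 0.994 − 0.924 = 0.070

0.070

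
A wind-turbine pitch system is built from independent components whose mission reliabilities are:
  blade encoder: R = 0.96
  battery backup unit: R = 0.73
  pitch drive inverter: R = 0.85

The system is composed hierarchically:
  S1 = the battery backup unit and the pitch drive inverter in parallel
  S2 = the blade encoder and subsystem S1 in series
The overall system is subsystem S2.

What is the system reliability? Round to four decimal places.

0.9211

Parallel (battery backup unit and pitch drive inverter): 1 − (1 − 0.730000)(1 − 0.850000) = 0.959500
Series (blade encoder and [0.959500]): 0.960000 × 0.959500 = 0.9211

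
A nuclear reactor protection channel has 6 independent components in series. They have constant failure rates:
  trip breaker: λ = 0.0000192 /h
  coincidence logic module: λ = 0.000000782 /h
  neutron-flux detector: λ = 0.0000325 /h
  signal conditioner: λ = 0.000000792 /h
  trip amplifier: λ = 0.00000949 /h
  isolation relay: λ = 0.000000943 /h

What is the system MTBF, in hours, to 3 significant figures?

Series of exponential components: λ_sys = Σ λ_i
λ_sys = 0.0000192 + 0.000000782 + 0.0000325 + 0.000000792 + 0.00000949 + 0.000000943 = 6.3707e-05 /h
MTBF = 1 / λ_sys = 15700 h

15700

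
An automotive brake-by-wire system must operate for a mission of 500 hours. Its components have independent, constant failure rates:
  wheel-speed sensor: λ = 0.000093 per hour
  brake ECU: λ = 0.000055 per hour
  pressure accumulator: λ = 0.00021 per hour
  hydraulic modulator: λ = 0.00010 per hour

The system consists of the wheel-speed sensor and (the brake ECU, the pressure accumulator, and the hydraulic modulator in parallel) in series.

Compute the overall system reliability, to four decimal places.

0.9544

R(wheel-speed sensor) = exp(−0.000093 × 500) = 0.954565
R(brake ECU) = exp(−0.000055 × 500) = 0.972875
R(pressure accumulator) = exp(−0.00021 × 500) = 0.900325
R(hydraulic modulator) = exp(−0.00010 × 500) = 0.951229
Parallel (brake ECU, pressure accumulator, and hydraulic modulator): 1 − (1 − 0.972875)(1 − 0.900325)(1 − 0.951229) = 0.999868
Series (wheel-speed sensor and [0.999868]): 0.954565 × 0.999868 = 0.9544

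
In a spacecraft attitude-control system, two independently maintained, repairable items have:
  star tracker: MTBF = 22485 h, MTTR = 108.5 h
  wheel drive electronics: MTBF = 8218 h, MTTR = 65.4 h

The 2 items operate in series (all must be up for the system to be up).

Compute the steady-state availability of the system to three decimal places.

0.987

A(star tracker) = MTBF/(MTBF+MTTR) = 22485/(22485+108.5) = 0.995198
A(wheel drive electronics) = MTBF/(MTBF+MTTR) = 8218/(8218+65.4) = 0.992105
Series availability: 0.995198 × 0.992105 = 0.987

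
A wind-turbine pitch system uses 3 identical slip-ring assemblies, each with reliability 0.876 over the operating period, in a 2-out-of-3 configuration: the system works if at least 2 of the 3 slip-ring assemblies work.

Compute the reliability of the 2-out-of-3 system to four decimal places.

0.9577

R = Σ_{i=2}^{3} C(3,i) p^i (1−p)^{3−i} with p = 0.876
C(3,2)·0.876^2·0.124^1 = 0.285464
C(3,3)·0.876^3·0.124^0 = 0.672221
Sum = 0.9577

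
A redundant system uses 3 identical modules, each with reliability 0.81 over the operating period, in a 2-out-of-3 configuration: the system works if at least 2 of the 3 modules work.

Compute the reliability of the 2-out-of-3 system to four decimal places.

0.9054

R = Σ_{i=2}^{3} C(3,i) p^i (1−p)^{3−i} with p = 0.81
C(3,2)·0.81^2·0.19^1 = 0.373977
C(3,3)·0.81^3·0.19^0 = 0.531441
Sum = 0.9054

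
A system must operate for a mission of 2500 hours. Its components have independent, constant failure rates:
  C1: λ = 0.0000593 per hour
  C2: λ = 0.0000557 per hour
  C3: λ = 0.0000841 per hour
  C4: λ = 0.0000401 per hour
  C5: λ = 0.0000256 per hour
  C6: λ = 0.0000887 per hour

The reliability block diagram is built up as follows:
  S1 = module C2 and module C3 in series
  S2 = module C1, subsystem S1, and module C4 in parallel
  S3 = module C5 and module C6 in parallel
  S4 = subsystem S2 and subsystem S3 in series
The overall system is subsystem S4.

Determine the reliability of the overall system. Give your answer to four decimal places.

0.9838

R(C1) = exp(−0.0000593 × 2500) = 0.862216
R(C2) = exp(−0.0000557 × 2500) = 0.870010
R(C3) = exp(−0.0000841 × 2500) = 0.810382
R(C4) = exp(−0.0000401 × 2500) = 0.904611
R(C5) = exp(−0.0000256 × 2500) = 0.938005
R(C6) = exp(−0.0000887 × 2500) = 0.801116
Series (C2 and C3): 0.870010 × 0.810382 = 0.705040
Parallel (C1, [0.705040], and C4): 1 − (1 − 0.862216)(1 − 0.705040)(1 − 0.904611) = 0.996123
Parallel (C5 and C6): 1 − (1 − 0.938005)(1 − 0.801116) = 0.987670
Series ([0.996123] and [0.987670]): 0.996123 × 0.987670 = 0.9838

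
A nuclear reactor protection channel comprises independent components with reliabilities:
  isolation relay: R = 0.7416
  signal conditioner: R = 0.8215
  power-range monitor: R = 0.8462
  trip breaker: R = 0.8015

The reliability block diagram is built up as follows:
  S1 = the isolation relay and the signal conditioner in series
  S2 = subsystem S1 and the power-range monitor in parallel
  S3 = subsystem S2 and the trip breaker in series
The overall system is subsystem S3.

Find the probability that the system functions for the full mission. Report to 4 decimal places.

0.7533

Series (isolation relay and signal conditioner): 0.741600 × 0.821500 = 0.609224
Parallel ([0.609224] and power-range monitor): 1 − (1 − 0.609224)(1 − 0.846200) = 0.939899
Series ([0.939899] and trip breaker): 0.939899 × 0.801500 = 0.7533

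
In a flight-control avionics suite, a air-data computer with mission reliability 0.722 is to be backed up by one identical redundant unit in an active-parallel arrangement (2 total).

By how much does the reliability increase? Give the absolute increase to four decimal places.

0.2007

R_before = 0.722
R_after = 1 − (1 − 0.722)^2 = 0.9227
ΔR = 0.9227 − 0.722 = 0.2007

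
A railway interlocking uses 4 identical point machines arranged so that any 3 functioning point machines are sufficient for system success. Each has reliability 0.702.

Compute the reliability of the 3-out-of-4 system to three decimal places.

0.655

R = Σ_{i=3}^{4} C(4,i) p^i (1−p)^{4−i} with p = 0.702
C(4,3)·0.702^3·0.298^1 = 0.41237
C(4,4)·0.702^4·0.298^0 = 0.24286
Sum = 0.655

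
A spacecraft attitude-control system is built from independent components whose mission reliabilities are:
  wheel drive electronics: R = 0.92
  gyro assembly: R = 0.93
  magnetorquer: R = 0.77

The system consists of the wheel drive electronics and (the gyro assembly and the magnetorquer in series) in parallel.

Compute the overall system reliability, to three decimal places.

0.977

Series (gyro assembly and magnetorquer): 0.93000 × 0.77000 = 0.71610
Parallel (wheel drive electronics and [0.71610]): 1 − (1 − 0.92000)(1 − 0.71610) = 0.977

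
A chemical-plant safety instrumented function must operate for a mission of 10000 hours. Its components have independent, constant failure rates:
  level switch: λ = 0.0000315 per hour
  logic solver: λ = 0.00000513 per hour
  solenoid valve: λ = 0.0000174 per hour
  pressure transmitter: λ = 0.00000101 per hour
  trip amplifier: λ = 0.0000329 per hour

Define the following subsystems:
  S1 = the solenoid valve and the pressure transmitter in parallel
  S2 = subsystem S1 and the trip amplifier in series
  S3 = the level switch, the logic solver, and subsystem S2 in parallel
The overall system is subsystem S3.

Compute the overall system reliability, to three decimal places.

R(level switch) = exp(−0.0000315 × 10000) = 0.72979
R(logic solver) = exp(−0.00000513 × 10000) = 0.94999
R(solenoid valve) = exp(−0.0000174 × 10000) = 0.84030
R(pressure transmitter) = exp(−0.00000101 × 10000) = 0.98995
R(trip amplifier) = exp(−0.0000329 × 10000) = 0.71964
Parallel (solenoid valve and pressure transmitter): 1 − (1 − 0.84030)(1 − 0.98995) = 0.99840
Series ([0.99840] and trip amplifier): 0.99840 × 0.71964 = 0.71849
Parallel (level switch, logic solver, and [0.71849]): 1 − (1 − 0.72979)(1 − 0.94999)(1 − 0.71849) = 0.996

0.996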